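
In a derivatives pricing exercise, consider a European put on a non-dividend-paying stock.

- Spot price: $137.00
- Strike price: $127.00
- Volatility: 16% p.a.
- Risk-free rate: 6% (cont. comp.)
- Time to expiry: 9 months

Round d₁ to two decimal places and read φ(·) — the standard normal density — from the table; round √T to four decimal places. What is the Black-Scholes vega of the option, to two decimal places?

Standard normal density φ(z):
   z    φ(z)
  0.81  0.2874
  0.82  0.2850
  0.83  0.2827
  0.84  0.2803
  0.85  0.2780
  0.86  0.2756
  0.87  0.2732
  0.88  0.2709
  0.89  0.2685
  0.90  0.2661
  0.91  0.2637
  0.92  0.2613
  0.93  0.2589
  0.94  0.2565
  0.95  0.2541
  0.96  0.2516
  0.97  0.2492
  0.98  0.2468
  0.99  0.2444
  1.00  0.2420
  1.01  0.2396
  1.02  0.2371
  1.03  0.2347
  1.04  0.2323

30.43

σ√T = 0.16 × 0.8660 = 0.1386
d₁ = [ln(137/127) + (0.06 + 0.16²/2)·0.75] / 0.1386 = [0.0758 + 0.0546] / 0.1386 = 0.9410 → 0.94
√T = √0.75 = 0.8660
φ(d₁) = φ(0.94) = 0.2565
vega = S·φ(d₁)·√T = 137·0.2565·0.8660 = 30.4317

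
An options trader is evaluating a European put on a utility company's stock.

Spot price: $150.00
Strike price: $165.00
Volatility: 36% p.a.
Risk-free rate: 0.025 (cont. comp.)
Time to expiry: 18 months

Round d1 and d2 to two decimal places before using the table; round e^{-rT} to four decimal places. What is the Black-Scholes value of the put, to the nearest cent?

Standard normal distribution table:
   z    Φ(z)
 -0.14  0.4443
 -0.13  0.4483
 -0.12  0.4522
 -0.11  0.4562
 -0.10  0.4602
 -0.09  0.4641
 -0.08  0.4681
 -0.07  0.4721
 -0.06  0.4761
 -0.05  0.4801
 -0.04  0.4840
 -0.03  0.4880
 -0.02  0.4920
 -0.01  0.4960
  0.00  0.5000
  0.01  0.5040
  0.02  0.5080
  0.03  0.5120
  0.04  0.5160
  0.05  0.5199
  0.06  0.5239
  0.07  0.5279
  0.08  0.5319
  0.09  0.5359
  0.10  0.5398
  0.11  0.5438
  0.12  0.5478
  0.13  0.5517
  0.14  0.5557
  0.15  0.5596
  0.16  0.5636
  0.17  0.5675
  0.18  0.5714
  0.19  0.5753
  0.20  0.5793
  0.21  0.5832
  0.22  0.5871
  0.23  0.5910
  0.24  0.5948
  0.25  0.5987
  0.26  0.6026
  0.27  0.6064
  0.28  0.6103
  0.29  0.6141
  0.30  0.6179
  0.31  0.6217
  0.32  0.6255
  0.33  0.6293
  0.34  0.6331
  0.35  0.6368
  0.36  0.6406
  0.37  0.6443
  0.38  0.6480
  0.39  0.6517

σ√T = 0.36·√1.5 = 0.4409
d₁ = [ln(150/165) + (0.025 + 0.36²/2)·1.5] / 0.4409 = [-0.0953 + 0.1347] / 0.4409 = 0.0893 → 0.09
d₂ = d₁ − σ√T = 0.0893 − 0.4409 = -0.3516 → -0.35
exp(−rT) = exp(−0.025·1.5) = 0.9632
N(−d₂) = N(0.35) = 0.6368;  N(−d₁) = N(-0.09) = 0.4641
P = 165·0.9632·0.6368 − 150·0.4641 = 101.2054 − 69.6150 = 31.5904

$31.59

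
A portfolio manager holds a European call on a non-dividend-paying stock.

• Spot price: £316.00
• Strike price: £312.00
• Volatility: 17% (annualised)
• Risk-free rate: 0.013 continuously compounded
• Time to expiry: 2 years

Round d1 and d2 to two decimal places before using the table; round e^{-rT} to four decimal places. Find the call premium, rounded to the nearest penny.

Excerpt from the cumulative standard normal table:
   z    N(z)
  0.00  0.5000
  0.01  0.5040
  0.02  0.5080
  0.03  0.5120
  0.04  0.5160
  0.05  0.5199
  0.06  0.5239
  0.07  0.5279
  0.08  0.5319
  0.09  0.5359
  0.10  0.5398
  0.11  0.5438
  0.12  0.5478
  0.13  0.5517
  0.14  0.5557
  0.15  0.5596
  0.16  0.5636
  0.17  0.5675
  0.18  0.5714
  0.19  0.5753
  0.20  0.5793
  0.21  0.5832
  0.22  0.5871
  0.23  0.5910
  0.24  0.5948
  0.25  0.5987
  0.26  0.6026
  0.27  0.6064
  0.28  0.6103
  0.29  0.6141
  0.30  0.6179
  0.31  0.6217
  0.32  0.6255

£36.00

σ√T = 0.17 × 1.4142 = 0.2404
d₁ = [ln(316/312) + (0.013 + 0.17²/2)·2] / 0.2404 = [0.0127 + 0.0549] / 0.2404 = 0.2813 ⇒ 0.28
d₂ = d₁ − σ√T = 0.2813 − 0.2404 = 0.0409 ⇒ 0.04
exp(−rT) = exp(−0.013·2) = 0.9743
N(d₁) = N(0.28) = 0.6103;  N(d₂) = N(0.04) = 0.5160
C = 316·0.6103 − 312·0.9743·0.5160 = 192.8548 − 156.8545 = 36.0003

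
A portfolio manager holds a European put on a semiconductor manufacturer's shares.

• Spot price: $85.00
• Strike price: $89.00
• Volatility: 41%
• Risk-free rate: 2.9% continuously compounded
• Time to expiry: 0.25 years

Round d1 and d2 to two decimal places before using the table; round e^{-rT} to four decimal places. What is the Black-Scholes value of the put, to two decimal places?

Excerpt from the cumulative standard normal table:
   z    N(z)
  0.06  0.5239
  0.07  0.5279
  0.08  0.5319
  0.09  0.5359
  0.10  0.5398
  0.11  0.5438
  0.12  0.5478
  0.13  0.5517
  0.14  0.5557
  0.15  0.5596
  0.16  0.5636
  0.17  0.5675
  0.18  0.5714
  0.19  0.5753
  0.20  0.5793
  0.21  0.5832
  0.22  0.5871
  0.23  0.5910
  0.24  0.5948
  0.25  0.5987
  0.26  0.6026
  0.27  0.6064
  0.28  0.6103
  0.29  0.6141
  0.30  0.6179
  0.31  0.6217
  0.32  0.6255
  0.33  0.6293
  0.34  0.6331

T = 0.25;  σ√T = 0.2050
d₁ = [ln(85/89) + (0.029 + 0.41²/2)·0.25] / 0.2050 = [-0.0460 + 0.0283] / 0.2050 = -0.0865 ≈ -0.09
d₂ = d₁ − σ√T = -0.0865 − 0.2050 = -0.2915 ≈ -0.29
e^(−rT) = e^(−0.029·0.25) = 0.9928
N(−d₂) = N(0.29) = 0.6141;  N(−d₁) = N(0.09) = 0.5359
P = 89·0.9928·0.6141 − 85·0.5359 = 54.2614 − 45.5515 = 8.7099

$8.71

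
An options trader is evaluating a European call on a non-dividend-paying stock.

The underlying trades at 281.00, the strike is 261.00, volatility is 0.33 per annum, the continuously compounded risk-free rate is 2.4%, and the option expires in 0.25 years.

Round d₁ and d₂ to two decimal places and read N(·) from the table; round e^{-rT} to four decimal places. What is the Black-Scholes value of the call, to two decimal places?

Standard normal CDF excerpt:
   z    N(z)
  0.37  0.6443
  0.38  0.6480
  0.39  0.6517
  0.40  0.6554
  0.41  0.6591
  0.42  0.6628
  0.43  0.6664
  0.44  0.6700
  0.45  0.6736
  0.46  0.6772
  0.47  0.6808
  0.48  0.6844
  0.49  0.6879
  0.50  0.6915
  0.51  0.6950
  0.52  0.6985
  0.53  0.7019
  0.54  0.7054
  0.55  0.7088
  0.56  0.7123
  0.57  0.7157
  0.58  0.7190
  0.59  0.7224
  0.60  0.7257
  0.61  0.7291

σ√T = 0.33·√0.25 = 0.1650
d₁ = [ln(281/261) + (0.024 + 0.33²/2)·0.25] / 0.1650 = [0.0738 + 0.0196] / 0.1650 = 0.5663 ≈ 0.57
d₂ = d₁ − σ√T = 0.5663 − 0.1650 = 0.4013 ≈ 0.40
exp(−rT) = exp(−0.024·0.25) = 0.9940
N(d₁) = N(0.57) = 0.7157;  N(d₂) = N(0.40) = 0.6554
C = 281·0.7157 − 261·0.9940·0.6554 = 201.1117 − 170.0330 = 31.0787

31.08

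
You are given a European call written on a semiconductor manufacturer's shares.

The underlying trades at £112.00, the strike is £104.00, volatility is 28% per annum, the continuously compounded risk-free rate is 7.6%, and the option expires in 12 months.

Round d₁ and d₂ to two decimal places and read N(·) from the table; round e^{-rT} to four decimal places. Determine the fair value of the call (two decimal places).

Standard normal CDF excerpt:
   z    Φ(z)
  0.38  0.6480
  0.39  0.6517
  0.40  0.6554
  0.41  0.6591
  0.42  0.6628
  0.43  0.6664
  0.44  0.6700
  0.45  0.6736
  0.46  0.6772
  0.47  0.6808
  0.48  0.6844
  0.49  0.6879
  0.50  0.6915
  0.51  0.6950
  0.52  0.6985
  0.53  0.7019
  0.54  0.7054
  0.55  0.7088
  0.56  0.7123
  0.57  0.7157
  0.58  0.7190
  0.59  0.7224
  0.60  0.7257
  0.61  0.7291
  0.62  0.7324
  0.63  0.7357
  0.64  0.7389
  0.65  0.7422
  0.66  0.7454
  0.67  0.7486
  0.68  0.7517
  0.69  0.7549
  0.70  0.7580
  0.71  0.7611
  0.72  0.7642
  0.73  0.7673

σ√T = 0.28·√1 = 0.2800
d₁ = [ln(112/104) + (0.076 + ½·0.28²)·1] / (σ√T) = (0.0741 + 0.1152) / 0.2800 = 0.6761 ⇒ 0.68
d₂ = 0.6761 − 0.2800 = 0.3961 ⇒ 0.40
exp(−rT) = exp(−0.076·1) = 0.9268
N(d₁) = N(0.68) = 0.7517;  N(d₂) = N(0.40) = 0.6554
C = 112·0.7517 − 104·0.9268·0.6554 = 84.1904 − 63.1722 = 21.0182

£21.02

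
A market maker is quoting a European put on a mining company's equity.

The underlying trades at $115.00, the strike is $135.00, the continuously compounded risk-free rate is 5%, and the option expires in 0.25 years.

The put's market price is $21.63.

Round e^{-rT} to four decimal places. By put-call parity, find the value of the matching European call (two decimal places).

$3.30

exp(−rT) = exp(−0.05·0.25) = 0.9876
Put-call parity: C − P = S − K·e^(−rT) = 115 − 135·0.9876 = 115 − 133.3260 = -18.3260
C = P + (C − P) = 21.63 + (-18.3260) = 3.3040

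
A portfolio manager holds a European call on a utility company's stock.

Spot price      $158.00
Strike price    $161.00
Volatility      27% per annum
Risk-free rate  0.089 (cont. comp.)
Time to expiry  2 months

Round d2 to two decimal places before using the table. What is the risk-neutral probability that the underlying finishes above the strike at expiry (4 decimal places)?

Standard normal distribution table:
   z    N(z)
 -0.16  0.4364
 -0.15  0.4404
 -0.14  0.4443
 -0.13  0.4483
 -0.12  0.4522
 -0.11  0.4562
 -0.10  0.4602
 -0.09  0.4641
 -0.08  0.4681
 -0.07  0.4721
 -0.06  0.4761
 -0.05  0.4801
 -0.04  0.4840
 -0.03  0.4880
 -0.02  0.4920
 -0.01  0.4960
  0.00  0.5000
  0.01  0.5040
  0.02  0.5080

T = 0.1667;  σ√T = 0.1102
d₁ = [ln(158/161) + (0.089 + ½·0.27²)·0.1667] / (σ√T) = (-0.0188 + 0.0209) / 0.1102 = 0.0190 which rounds to 0.02
d₂ = 0.0190 − 0.1102 = -0.0912 which rounds to -0.09
Risk-neutral Pr[S_T > K] = N(d₂) = N(-0.09) = 0.4641

0.4641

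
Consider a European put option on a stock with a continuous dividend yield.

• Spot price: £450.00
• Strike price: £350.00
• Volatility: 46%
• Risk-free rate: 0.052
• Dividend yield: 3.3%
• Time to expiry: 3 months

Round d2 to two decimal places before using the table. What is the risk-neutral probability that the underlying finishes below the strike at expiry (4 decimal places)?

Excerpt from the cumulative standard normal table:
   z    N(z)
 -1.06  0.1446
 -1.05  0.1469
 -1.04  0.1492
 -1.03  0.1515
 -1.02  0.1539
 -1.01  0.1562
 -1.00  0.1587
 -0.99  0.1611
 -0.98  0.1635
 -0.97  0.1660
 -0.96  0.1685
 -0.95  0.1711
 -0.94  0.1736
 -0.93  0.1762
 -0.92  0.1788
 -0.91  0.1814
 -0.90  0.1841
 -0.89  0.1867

σ√T = 0.46 × 0.5000 = 0.2300
d₁ = [ln(450/350) + (0.052 − 0.033 + ½·0.46²)·0.25] / (σ√T) = (0.2513 + 0.0312) / 0.2300 = 1.2283 ≈ 1.23
d₂ = 1.2283 − 0.2300 = 0.9983 ≈ 1.00
Risk-neutral Pr[S_T < K] = N(−d₂) = N(-1.00) = 0.1587

0.1587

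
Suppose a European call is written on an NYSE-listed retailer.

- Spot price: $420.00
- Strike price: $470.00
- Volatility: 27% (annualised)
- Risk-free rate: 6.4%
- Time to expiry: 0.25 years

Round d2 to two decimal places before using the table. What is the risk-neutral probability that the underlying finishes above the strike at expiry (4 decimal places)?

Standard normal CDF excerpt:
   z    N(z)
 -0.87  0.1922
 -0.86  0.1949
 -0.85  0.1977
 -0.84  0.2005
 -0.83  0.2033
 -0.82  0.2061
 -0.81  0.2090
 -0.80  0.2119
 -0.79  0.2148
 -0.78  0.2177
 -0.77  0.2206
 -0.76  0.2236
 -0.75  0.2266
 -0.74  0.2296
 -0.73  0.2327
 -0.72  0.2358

T = 0.25;  σ√T = 0.1350
d₁ = [ln(420/470) + (0.064 + 0.27²/2)·0.25] / 0.1350 = [-0.1125 + 0.0251] / 0.1350 = -0.6472 ⇒ -0.65
d₂ = d₁ − σ√T = -0.6472 − 0.1350 = -0.7822 ⇒ -0.78
Risk-neutral Pr[S_T > K] = N(d₂) = N(-0.78) = 0.2177

0.2177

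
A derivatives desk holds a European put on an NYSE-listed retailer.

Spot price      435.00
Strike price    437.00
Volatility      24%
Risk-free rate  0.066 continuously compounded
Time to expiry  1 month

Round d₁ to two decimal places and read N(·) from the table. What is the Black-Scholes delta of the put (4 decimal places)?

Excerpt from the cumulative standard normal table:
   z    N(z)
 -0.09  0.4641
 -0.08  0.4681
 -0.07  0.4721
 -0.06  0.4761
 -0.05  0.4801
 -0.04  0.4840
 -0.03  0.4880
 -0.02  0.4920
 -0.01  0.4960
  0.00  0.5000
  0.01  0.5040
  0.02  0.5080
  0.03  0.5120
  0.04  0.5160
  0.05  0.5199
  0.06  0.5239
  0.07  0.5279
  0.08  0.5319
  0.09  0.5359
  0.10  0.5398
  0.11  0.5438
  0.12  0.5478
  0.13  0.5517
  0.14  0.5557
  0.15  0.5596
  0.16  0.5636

σ√T = 0.24 × 0.2887 = 0.0693
d₁ = [ln(435/437) + (0.066 + 0.24²/2)·0.08333] / 0.0693 = [-0.0046 + 0.0079] / 0.0693 = 0.0478 which rounds to 0.05
N(d₁) = N(0.05) = 0.5199
Δ_put = N(d₁) − 1 = 0.5199 − 1 = -0.4801

-0.4801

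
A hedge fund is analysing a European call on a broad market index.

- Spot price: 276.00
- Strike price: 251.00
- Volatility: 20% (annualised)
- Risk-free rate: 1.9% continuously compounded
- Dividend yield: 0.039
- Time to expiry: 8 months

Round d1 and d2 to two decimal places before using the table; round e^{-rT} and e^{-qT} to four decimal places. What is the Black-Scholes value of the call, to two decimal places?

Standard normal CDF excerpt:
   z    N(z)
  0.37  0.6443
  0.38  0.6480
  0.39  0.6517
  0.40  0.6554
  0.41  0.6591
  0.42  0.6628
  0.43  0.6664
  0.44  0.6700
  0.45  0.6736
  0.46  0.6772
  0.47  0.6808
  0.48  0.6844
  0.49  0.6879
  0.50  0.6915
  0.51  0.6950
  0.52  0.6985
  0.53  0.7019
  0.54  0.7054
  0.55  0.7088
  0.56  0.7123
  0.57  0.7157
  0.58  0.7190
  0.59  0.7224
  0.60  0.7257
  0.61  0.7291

29.08

σ√T = 0.2·√0.6667 = 0.1633
d₁ = [ln(276/251) + (0.019 − 0.039 + 0.2²/2)·0.6667] / 0.1633 = [0.0949 + 0.0000] / 0.1633 = 0.5814 ≈ 0.58
d₂ = d₁ − σ√T = 0.5814 − 0.1633 = 0.4181 ≈ 0.42
e^(−qT) = e^(−0.039·0.6667) = 0.9743;  e^(−rT) = e^(−0.019·0.6667) = 0.9874
C = 276·0.9743·N(0.58) − 251·0.9874·N(0.42) = 276·0.9743·0.7190 − 251·0.9874·0.6628 = 193.3440 − 164.2666 = 29.0774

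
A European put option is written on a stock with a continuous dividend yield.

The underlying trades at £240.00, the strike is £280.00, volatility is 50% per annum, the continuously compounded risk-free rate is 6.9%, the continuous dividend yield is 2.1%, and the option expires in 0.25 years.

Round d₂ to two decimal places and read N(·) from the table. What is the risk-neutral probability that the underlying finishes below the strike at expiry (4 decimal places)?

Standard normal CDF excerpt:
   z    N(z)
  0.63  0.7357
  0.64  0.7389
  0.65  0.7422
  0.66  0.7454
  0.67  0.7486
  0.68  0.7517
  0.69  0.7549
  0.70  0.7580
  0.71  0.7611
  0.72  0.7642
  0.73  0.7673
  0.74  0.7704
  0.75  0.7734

0.7549

σ√T = 0.5·√0.25 = 0.2500
ln(S/K) + (r − q + σ²/2)T = ln(240/280) + (0.069 − 0.021 + 0.5²/2)·0.25 = -0.1542 + 0.0432 = -0.1109
d₁ = -0.1109 / 0.2500 = -0.4436 ≈ -0.44
d₂ = d₁ − σ√T = -0.4436 − 0.2500 = -0.6936 ≈ -0.69
Risk-neutral Pr[S_T < K] = N(−d₂) = N(0.69) = 0.7549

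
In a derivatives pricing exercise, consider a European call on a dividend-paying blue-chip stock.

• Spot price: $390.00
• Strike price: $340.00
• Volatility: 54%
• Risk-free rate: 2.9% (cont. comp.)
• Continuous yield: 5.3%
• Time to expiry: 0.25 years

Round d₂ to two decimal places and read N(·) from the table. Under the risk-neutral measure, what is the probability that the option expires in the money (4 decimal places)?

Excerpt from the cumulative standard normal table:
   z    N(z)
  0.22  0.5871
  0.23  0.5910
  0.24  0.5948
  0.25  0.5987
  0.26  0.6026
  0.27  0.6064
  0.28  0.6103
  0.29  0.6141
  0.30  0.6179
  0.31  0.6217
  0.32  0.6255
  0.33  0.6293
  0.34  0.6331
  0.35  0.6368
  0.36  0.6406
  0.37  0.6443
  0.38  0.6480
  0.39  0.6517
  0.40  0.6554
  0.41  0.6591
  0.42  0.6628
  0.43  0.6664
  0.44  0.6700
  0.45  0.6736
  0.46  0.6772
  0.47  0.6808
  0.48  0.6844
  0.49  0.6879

σ√T = 0.54·√0.25 = 0.2700
ln(S/K) + (r − q + σ²/2)T = ln(390/340) + (0.029 − 0.053 + 0.54²/2)·0.25 = 0.1372 + 0.0305 = 0.1677
d₁ = 0.1677 / 0.2700 = 0.6209 → 0.62
d₂ = d₁ − σ√T = 0.6209 − 0.2700 = 0.3509 → 0.35
Risk-neutral Pr[S_T > K] = N(d₂) = N(0.35) = 0.6368

0.6368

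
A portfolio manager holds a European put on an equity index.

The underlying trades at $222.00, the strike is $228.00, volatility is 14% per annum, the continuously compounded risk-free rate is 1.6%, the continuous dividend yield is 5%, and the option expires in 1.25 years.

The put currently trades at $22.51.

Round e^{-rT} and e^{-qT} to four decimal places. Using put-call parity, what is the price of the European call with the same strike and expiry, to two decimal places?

e^(−qT) = e^(−0.05·1.25) = 0.9394;  e^(−rT) = e^(−0.016·1.25) = 0.9802
Put-call parity: C − P = S·e^(−qT) − K·e^(−rT) = 222·0.9394 − 228·0.9802 = 208.5468 − 223.4856 = -14.9388
C = P + (C − P) = 22.51 + (-14.9388) = 7.5712

$7.57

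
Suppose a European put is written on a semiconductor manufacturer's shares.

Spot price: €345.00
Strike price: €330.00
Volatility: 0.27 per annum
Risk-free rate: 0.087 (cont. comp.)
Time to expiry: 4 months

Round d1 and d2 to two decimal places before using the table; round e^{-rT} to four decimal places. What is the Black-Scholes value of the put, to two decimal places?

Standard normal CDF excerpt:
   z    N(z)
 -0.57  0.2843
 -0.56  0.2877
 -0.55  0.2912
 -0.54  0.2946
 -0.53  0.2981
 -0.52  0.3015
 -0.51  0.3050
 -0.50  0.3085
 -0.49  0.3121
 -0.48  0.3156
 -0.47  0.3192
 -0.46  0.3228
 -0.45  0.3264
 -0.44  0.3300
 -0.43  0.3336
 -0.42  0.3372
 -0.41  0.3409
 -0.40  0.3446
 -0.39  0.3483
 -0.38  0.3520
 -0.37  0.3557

σ√T = 0.27·√0.3333 = 0.1559
ln(S/K) + (r + σ²/2)T = ln(345/330) + (0.087 + 0.27²/2)·0.3333 = 0.0445 + 0.0411 = 0.0856
d₁ = 0.0856 / 0.1559 = 0.5491 which rounds to 0.55
d₂ = d₁ − σ√T = 0.5491 − 0.1559 = 0.3933 which rounds to 0.39
e^(−rT) = e^(−0.087·0.3333) = 0.9714
P = 330·0.9714·N(-0.39) − 345·N(-0.55) = 330·0.9714·0.3483 − 345·0.2912 = 111.6517 − 100.4640 = 11.1877

€11.19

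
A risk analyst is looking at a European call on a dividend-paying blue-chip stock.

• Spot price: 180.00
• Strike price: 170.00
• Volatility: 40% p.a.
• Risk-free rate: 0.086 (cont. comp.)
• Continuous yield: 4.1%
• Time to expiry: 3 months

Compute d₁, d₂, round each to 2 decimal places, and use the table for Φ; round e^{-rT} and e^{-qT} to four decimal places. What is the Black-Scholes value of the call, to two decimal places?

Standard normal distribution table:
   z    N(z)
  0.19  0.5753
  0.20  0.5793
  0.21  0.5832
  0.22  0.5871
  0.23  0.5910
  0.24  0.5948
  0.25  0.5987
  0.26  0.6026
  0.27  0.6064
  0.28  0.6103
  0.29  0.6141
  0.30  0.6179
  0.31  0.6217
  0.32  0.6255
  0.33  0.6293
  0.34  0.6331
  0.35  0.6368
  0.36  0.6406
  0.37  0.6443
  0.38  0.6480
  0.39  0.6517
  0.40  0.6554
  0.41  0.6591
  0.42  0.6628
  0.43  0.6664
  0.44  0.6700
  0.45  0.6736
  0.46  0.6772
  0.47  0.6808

T = 0.25;  σ√T = 0.2000
ln(S/K) + (r − q + σ²/2)T = ln(180/170) + (0.086 − 0.041 + 0.4²/2)·0.25 = 0.0572 + 0.0312 = 0.0884
d₁ = 0.0884 / 0.2000 = 0.4420 ≈ 0.44
d₂ = d₁ − σ√T = 0.4420 − 0.2000 = 0.2420 ≈ 0.24
exp(−qT) = exp(−0.041·0.25) = 0.9898;  exp(−rT) = exp(−0.086·0.25) = 0.9787
N(d₁) = N(0.44) = 0.6700;  N(d₂) = N(0.24) = 0.5948
C = 180·0.9898·0.6700 − 170·0.9787·0.5948 = 119.3699 − 98.9622 = 20.4077

20.41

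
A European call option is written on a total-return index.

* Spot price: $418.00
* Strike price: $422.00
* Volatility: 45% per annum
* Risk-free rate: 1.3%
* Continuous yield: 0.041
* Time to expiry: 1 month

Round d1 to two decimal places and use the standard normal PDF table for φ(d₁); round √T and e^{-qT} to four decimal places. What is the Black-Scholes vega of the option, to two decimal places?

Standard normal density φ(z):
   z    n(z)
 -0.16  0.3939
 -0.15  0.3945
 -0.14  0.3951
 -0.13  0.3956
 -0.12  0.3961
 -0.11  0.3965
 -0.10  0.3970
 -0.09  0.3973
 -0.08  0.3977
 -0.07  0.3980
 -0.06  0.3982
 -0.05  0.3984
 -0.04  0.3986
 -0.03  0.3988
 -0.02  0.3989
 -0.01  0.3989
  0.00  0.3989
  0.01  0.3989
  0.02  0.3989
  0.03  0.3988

σ√T = 0.45 × 0.2887 = 0.1299
ln(S/K) + (r − q + σ²/2)T = ln(418/422) + (0.013 − 0.041 + 0.45²/2)·0.08333 = -0.0095 + 0.0061 = -0.0034
d₁ = -0.0034 / 0.1299 = -0.0263 which rounds to -0.03
√T = √0.08333 = 0.2887
φ(d₁) = φ(-0.03) = 0.3988
exp(−qT) = exp(−0.041·0.08333) = 0.9966
vega = S·exp(−qT)·φ(d₁)·√T = 418·0.9966·0.3988·0.2887 = 47.9622
(The put has the same vega.)

47.96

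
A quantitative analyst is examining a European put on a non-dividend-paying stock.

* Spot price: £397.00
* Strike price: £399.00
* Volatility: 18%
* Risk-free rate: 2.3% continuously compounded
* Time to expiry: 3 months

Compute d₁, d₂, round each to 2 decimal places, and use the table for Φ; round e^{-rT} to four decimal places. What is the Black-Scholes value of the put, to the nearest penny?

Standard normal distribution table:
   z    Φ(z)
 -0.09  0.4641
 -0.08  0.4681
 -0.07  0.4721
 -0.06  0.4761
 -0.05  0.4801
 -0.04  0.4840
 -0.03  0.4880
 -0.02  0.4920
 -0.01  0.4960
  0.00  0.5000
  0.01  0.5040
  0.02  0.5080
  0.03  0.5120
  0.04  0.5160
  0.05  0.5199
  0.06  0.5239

£14.11

T = 0.25;  σ√T = 0.0900
ln(S/K) + (r + σ²/2)T = ln(397/399) + (0.023 + 0.18²/2)·0.25 = -0.0050 + 0.0098 = 0.0048
d₁ = 0.0048 / 0.0900 = 0.0531 → 0.05
d₂ = d₁ − σ√T = 0.0531 − 0.0900 = -0.0369 → -0.04
exp(−rT) = exp(−0.023·0.25) = 0.9943
N(−d₂) = N(0.04) = 0.5160;  N(−d₁) = N(-0.05) = 0.4801
P = 399·0.9943·0.5160 − 397·0.4801 = 204.7105 − 190.5997 = 14.1108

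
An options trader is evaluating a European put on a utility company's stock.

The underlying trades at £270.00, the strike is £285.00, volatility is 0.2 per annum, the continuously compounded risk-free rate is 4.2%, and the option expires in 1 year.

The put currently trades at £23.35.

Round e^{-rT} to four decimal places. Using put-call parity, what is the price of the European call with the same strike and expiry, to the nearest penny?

£20.06

exp(−rT) = exp(−0.042·1) = 0.9589
Put-call parity: C − P = S − K·e^(−rT) = 270 − 285·0.9589 = 270 − 273.2865 = -3.2865
C = P + (C − P) = 23.35 + (-3.2865) = 20.0635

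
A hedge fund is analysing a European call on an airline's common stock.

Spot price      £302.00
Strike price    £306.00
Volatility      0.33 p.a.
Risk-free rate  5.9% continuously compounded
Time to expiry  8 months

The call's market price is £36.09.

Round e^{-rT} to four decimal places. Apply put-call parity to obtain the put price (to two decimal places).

e^(−rT) = e^(−0.059·0.6667) = 0.9614
Put-call parity: C − P = S − K·e^(−rT) = 302 − 306·0.9614 = 302 − 294.1884 = 7.8116
P = C − (C − P) = 36.09 − (7.8116) = 28.2784

£28.28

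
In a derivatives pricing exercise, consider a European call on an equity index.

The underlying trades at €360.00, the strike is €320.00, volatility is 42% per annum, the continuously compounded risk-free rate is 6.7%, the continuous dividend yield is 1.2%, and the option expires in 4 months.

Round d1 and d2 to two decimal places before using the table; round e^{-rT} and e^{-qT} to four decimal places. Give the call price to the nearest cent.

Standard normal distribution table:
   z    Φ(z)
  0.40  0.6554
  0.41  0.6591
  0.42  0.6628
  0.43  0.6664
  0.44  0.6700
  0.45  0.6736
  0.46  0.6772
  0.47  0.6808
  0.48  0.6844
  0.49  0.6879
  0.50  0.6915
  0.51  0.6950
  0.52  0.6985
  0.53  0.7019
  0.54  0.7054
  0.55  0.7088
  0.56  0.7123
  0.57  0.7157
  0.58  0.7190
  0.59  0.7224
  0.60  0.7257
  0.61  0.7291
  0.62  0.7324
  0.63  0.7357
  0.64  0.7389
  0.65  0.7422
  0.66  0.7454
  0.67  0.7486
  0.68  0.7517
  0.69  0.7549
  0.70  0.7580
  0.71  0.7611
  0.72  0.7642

σ√T = 0.42·√0.3333 = 0.2425
ln(S/K) + (r − q + σ²/2)T = ln(360/320) + (0.067 − 0.012 + 0.42²/2)·0.3333 = 0.1178 + 0.0477 = 0.1655
d₁ = 0.1655 / 0.2425 = 0.6826 ⇒ 0.68
d₂ = d₁ − σ√T = 0.6826 − 0.2425 = 0.4401 ⇒ 0.44
e^(−qT) = e^(−0.012·0.3333) = 0.9960;  e^(−rT) = e^(−0.067·0.3333) = 0.9779
C = 360·0.9960·N(0.68) − 320·0.9779·N(0.44) = 360·0.9960·0.7517 − 320·0.9779·0.6700 = 269.5296 − 209.6618 = 59.8678

€59.87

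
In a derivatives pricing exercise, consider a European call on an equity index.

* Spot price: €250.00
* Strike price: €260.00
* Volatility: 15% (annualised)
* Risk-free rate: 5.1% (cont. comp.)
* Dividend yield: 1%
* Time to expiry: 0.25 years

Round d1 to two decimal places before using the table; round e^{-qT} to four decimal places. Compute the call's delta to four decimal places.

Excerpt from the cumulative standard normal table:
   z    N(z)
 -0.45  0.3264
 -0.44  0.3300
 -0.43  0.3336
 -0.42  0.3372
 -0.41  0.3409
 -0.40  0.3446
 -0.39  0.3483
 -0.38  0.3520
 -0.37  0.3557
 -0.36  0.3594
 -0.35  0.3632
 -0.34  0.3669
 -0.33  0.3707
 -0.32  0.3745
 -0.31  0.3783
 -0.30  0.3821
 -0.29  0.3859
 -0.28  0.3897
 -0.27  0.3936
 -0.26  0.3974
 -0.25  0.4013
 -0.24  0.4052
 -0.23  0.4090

σ√T = 0.15 × 0.5000 = 0.0750
d₁ = [ln(250/260) + (0.051 − 0.01 + 0.15²/2)·0.25] / 0.0750 = [-0.0392 + 0.0131] / 0.0750 = -0.3488 ≈ -0.35
N(d₁) = N(-0.35) = 0.3632
Δ_call = e^(−qT)·N(d₁) = 0.9975·0.3632 = 0.3623

0.3623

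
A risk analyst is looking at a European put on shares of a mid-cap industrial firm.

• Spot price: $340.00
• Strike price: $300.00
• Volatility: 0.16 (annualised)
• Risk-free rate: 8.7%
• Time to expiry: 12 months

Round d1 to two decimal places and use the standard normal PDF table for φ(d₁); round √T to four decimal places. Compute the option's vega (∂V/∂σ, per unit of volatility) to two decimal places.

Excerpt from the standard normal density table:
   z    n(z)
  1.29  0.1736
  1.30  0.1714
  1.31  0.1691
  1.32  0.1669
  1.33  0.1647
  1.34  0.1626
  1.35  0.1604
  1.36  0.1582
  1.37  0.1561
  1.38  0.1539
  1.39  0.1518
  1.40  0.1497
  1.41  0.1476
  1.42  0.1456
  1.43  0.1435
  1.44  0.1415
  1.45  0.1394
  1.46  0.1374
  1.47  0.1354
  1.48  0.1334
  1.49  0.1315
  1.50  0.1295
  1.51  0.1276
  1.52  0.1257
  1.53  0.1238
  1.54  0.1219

50.18

σ√T = 0.16·√1 = 0.1600
d₁ = [ln(340/300) + (0.087 + 0.16²/2)·1] / 0.1600 = [0.1252 + 0.0998] / 0.1600 = 1.4060 which rounds to 1.41
√T = √1 = 1.0000
φ(d₁) = φ(1.41) = 0.1476
vega = S·φ(d₁)·√T = 340·0.1476·1.0000 = 50.1840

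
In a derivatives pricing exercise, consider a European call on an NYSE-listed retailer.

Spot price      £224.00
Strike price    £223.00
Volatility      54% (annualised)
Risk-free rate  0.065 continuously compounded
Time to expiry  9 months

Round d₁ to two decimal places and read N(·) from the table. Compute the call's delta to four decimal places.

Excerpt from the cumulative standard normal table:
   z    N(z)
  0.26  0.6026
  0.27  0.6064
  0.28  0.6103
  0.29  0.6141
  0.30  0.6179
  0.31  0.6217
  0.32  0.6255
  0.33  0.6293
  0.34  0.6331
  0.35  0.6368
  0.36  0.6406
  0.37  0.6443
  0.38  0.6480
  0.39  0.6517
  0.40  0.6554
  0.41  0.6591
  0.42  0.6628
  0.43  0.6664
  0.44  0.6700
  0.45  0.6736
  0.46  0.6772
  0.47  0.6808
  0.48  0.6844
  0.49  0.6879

0.6368

T = 0.75;  σ√T = 0.4677
d₁ = [ln(224/223) + (0.065 + ½·0.54²)·0.75] / (σ√T) = (0.0045 + 0.1581) / 0.4677 = 0.3476 → 0.35
N(d₁) = N(0.35) = 0.6368
Δ_call = N(d₁) = 0.6368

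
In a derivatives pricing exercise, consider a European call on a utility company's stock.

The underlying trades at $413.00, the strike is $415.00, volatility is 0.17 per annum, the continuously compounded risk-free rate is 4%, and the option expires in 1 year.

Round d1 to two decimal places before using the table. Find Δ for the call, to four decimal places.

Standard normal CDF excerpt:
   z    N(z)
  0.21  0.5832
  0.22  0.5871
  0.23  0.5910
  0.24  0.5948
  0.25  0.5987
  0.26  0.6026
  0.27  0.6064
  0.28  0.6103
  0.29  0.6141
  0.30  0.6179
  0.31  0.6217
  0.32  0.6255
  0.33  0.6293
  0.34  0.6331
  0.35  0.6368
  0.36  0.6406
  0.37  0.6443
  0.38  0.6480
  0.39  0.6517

0.6141

σ√T = 0.17·√1 = 0.1700
d₁ = [ln(413/415) + (0.04 + 0.17²/2)·1] / 0.1700 = [-0.0048 + 0.0545] / 0.1700 = 0.2919 which rounds to 0.29
N(d₁) = N(0.29) = 0.6141
Δ_call = N(d₁) = 0.6141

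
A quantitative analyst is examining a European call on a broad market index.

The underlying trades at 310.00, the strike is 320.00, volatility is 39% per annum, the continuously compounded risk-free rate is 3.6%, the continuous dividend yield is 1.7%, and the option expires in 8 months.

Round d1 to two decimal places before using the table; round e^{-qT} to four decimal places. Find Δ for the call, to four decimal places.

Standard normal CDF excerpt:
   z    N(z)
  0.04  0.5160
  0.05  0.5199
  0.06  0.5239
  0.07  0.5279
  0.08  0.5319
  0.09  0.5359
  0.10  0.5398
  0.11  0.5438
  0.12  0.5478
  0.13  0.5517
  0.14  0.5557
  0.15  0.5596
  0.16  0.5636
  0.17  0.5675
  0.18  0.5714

σ√T = 0.39·√0.6667 = 0.3184
d₁ = [ln(310/320) + (0.036 − 0.017 + 0.39²/2)·0.6667] / 0.3184 = [-0.0317 + 0.0634] / 0.3184 = 0.0993 which rounds to 0.10
N(d₁) = N(0.10) = 0.5398
Δ_call = exp(−qT)·N(d₁) = 0.9887·0.5398 = 0.5337

0.5337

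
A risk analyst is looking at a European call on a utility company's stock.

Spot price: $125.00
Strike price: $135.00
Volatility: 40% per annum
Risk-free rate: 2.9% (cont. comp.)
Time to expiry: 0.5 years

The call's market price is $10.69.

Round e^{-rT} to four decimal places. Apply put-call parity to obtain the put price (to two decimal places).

$18.75

e^(−rT) = e^(−0.029·0.5) = 0.9856
Put-call parity: C − P = S − K·e^(−rT) = 125 − 135·0.9856 = 125 − 133.0560 = -8.0560
P = C − (C − P) = 10.69 − (-8.0560) = 18.7460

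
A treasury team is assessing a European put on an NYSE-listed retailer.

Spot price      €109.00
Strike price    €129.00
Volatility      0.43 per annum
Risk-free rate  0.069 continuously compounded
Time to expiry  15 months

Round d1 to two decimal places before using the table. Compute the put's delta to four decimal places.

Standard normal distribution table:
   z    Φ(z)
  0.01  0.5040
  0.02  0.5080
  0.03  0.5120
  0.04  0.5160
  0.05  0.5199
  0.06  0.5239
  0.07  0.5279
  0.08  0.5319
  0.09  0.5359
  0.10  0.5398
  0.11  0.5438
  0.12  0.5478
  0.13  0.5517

-0.4721

T = 1.25;  σ√T = 0.4808
d₁ = [ln(109/129) + (0.069 + 0.43²/2)·1.25] / 0.4808 = [-0.1685 + 0.2018] / 0.4808 = 0.0694 → 0.07
N(d₁) = N(0.07) = 0.5279
Δ_put = N(d₁) − 1 = 0.5279 − 1 = -0.4721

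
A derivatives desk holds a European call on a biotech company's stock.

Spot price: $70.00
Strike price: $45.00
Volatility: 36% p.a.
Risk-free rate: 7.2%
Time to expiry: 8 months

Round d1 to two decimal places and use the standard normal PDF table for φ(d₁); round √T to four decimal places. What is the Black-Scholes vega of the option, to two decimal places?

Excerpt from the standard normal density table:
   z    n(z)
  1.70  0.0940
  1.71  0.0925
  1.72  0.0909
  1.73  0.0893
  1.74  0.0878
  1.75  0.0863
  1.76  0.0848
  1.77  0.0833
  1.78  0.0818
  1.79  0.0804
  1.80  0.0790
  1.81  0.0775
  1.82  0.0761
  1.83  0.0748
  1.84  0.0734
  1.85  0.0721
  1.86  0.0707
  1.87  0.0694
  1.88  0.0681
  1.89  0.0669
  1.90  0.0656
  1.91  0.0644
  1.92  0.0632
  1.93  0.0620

4.43

T = 0.6667;  σ√T = 0.2939
d₁ = [ln(70/45) + (0.072 + 0.36²/2)·0.6667] / 0.2939 = [0.4418 + 0.0912] / 0.2939 = 1.8134 which rounds to 1.81
√T = √0.6667 = 0.8165
φ(d₁) = φ(1.81) = 0.0775
vega = S·φ(d₁)·√T = 70·0.0775·0.8165 = 4.4295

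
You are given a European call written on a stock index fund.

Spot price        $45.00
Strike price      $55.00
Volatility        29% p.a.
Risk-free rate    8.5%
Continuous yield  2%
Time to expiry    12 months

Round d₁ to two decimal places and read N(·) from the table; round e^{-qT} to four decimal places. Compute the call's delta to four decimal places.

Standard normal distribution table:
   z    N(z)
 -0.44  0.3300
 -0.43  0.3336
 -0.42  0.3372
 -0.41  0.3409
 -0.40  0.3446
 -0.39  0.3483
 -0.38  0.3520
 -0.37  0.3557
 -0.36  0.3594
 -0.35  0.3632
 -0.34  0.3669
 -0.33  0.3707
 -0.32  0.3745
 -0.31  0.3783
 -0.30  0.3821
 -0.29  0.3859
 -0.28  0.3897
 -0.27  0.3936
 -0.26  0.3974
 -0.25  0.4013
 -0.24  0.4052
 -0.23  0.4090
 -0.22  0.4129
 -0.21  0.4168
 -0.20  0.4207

0.3671

T = 1;  σ√T = 0.2900
d₁ = [ln(45/55) + (0.085 − 0.02 + ½·0.29²)·1] / (σ√T) = (-0.2007 + 0.1071) / 0.2900 = -0.3228 → -0.32
N(d₁) = N(-0.32) = 0.3745
Δ_call = e^(−qT)·N(d₁) = 0.9802·0.3745 = 0.3671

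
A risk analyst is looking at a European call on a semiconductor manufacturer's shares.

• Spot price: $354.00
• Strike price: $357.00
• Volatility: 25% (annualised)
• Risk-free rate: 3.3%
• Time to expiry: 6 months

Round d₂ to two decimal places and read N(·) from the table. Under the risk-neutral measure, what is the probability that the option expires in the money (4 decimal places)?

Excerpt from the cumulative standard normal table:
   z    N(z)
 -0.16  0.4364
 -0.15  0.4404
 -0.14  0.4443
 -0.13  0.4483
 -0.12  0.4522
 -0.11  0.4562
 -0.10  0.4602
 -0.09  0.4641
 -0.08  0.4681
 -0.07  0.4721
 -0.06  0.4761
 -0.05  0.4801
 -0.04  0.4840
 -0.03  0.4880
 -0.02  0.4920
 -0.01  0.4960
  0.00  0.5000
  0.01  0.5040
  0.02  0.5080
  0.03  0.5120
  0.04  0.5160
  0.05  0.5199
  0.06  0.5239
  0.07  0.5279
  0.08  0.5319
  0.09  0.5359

σ√T = 0.25 × 0.7071 = 0.1768
ln(S/K) + (r + σ²/2)T = ln(354/357) + (0.033 + 0.25²/2)·0.5 = -0.0084 + 0.0321 = 0.0237
d₁ = 0.0237 / 0.1768 = 0.1340 → 0.13
d₂ = d₁ − σ√T = 0.1340 − 0.1768 = -0.0428 → -0.04
Pr(exercise) under Q = N(d₂) = 0.4840

0.4840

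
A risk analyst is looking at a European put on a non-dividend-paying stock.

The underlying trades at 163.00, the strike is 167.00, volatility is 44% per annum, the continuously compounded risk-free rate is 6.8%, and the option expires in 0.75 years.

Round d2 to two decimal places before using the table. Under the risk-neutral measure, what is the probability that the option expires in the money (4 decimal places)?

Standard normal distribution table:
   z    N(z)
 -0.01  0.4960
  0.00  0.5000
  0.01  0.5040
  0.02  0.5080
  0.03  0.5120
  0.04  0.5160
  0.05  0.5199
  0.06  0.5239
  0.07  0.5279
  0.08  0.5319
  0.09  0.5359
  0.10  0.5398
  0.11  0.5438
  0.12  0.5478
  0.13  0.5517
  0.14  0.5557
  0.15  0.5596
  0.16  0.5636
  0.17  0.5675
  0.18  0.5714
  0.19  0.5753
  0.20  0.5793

0.5478

σ√T = 0.44 × 0.8660 = 0.3811
d₁ = [ln(163/167) + (0.068 + ½·0.44²)·0.75] / (σ√T) = (-0.0242 + 0.1236) / 0.3811 = 0.2607 which rounds to 0.26
d₂ = 0.2607 − 0.3811 = -0.1203 which rounds to -0.12
Risk-neutral Pr[S_T < K] = N(−d₂) = N(0.12) = 0.5478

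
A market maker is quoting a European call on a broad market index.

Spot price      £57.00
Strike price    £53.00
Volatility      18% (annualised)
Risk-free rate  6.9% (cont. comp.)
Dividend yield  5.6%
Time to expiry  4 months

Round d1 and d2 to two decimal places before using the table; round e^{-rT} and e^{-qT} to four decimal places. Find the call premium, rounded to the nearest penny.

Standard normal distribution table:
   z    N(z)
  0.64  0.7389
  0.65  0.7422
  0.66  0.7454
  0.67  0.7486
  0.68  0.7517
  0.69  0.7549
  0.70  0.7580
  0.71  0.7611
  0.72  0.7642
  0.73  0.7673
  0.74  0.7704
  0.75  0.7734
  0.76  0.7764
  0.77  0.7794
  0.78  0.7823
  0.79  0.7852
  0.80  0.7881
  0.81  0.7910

σ√T = 0.18·√0.3333 = 0.1039
d₁ = [ln(57/53) + (0.069 − 0.056 + 0.18²/2)·0.3333] / 0.1039 = [0.0728 + 0.0097] / 0.1039 = 0.7938 ≈ 0.79
d₂ = d₁ − σ√T = 0.7938 − 0.1039 = 0.6899 ≈ 0.69
exp(−qT) = exp(−0.056·0.3333) = 0.9815;  exp(−rT) = exp(−0.069·0.3333) = 0.9773
N(d₁) = N(0.79) = 0.7852;  N(d₂) = N(0.69) = 0.7549
C = 57·0.9815·0.7852 − 53·0.9773·0.7549 = 43.9284 − 39.1015 = 4.8269

£4.83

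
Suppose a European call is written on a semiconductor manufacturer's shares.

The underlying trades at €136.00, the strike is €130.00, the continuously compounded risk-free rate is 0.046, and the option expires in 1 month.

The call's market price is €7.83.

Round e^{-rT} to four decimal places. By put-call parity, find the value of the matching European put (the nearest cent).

€1.34

exp(−rT) = exp(−0.046·0.08333) = 0.9962
Put-call parity: C − P = S − K·e^(−rT) = 136 − 130·0.9962 = 136 − 129.5060 = 6.4940
P = C − (C − P) = 7.83 − (6.4940) = 1.3360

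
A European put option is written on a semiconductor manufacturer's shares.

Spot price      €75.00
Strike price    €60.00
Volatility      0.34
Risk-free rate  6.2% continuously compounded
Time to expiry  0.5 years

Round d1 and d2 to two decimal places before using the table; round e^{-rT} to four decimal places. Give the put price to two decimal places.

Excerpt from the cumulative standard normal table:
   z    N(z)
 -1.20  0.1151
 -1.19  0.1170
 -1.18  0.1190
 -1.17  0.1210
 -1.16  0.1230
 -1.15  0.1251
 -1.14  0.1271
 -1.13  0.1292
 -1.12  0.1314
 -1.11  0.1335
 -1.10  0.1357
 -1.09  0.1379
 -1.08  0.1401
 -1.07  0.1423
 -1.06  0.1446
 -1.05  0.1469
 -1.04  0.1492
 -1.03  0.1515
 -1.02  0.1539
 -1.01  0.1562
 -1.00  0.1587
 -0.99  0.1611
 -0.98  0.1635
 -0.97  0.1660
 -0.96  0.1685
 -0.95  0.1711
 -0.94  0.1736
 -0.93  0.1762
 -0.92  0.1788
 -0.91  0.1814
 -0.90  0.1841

σ√T = 0.34 × 0.7071 = 0.2404
d₁ = [ln(75/60) + (0.062 + ½·0.34²)·0.5] / (σ√T) = (0.2231 + 0.0599) / 0.2404 = 1.1773 → 1.18
d₂ = 1.1773 − 0.2404 = 0.9369 → 0.94
exp(−rT) = exp(−0.062·0.5) = 0.9695
P = 60·0.9695·N(-0.94) − 75·N(-1.18) = 60·0.9695·0.1736 − 75·0.1190 = 10.0983 − 8.9250 = 1.1733

€1.17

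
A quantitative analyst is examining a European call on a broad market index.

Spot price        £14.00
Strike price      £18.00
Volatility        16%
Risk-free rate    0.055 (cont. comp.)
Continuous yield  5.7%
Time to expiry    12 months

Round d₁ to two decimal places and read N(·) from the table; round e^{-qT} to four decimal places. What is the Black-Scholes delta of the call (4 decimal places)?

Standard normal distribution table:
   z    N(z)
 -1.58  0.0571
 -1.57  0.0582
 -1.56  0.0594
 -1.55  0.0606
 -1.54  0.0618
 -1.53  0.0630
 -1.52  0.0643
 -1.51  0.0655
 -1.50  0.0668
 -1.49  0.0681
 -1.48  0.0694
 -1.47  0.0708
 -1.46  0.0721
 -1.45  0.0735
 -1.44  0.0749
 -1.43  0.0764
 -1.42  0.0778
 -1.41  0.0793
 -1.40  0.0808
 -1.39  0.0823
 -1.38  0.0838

σ√T = 0.16·√1 = 0.1600
ln(S/K) + (r − q + σ²/2)T = ln(14/18) + (0.055 − 0.057 + 0.16²/2)·1 = -0.2513 + 0.0108 = -0.2405
d₁ = -0.2405 / 0.1600 = -1.5032 which rounds to -1.50
N(d₁) = N(-1.50) = 0.0668
Δ_call = e^(−qT)·N(d₁) = 0.9446·0.0668 = 0.0631

0.0631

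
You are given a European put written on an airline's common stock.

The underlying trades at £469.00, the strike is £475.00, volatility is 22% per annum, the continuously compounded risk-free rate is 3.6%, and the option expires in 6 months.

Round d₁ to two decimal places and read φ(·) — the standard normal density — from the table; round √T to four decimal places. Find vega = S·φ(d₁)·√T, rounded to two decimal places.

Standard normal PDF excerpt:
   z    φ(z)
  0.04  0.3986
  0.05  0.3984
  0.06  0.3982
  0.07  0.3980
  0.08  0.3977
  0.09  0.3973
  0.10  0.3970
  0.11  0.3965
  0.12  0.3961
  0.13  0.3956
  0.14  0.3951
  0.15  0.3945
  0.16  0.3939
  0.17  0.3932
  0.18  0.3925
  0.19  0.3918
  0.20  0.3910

T = 0.5;  σ√T = 0.1556
d₁ = [ln(469/475) + (0.036 + ½·0.22²)·0.5] / (σ√T) = (-0.0127 + 0.0301) / 0.1556 = 0.1118 ≈ 0.11
√T = √0.5 = 0.7071
φ(d₁) = φ(0.11) = 0.3965
vega = S·φ(d₁)·√T = 469·0.3965·0.7071 = 131.4913

131.49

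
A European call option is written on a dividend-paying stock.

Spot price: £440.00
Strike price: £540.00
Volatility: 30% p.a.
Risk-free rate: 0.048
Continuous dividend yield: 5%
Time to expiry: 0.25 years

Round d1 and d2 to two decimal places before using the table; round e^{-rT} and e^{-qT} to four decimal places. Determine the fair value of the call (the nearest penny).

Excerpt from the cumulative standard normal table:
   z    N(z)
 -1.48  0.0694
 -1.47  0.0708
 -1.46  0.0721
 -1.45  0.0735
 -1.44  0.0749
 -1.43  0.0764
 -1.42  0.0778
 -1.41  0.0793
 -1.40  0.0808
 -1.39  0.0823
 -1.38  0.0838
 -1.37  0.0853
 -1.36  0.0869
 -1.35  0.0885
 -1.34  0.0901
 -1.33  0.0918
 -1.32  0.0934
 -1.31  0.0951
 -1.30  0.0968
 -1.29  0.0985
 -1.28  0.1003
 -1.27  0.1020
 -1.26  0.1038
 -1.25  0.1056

σ√T = 0.3 × 0.5000 = 0.1500
d₁ = [ln(440/540) + (0.048 − 0.05 + 0.3²/2)·0.25] / 0.1500 = [-0.2048 + 0.0107] / 0.1500 = -1.2936 ≈ -1.29
d₂ = d₁ − σ√T = -1.2936 − 0.1500 = -1.4436 ≈ -1.44
exp(−qT) = exp(−0.05·0.25) = 0.9876;  exp(−rT) = exp(−0.048·0.25) = 0.9881
C = 440·0.9876·N(-1.29) − 540·0.9881·N(-1.44) = 440·0.9876·0.0985 − 540·0.9881·0.0749 = 42.8026 − 39.9647 = 2.8379

£2.84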